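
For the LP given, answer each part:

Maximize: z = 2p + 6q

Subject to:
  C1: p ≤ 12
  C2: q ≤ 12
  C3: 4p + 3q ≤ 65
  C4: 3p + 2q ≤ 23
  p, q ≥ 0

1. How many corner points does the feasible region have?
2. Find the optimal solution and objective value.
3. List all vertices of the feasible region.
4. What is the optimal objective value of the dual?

1. 3
2. p = 0, q = 11.5, z = 69
3. (0, 0), (7.667, 0), (0, 11.5)
4. 69 (by strong duality, equal to the primal optimum)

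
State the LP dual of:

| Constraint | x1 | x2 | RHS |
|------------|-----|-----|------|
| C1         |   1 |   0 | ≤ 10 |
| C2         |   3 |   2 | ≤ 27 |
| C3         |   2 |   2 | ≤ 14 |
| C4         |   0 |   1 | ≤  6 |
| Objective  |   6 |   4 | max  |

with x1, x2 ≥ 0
Minimize: z = 10y1 + 27y2 + 14y3 + 6y4

Subject to:
  C1: -y1 - 3y2 - 2y3 ≤ -6
  C2: -2y2 - 2y3 - y4 ≤ -4
  y1, y2, y3, y4 ≥ 0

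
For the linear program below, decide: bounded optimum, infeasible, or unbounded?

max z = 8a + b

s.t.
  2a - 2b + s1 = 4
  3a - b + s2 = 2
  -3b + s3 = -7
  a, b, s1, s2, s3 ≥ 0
Feasible point: (0, 3) satisfies every constraint, so the LP is feasible.
Direction d = (0, 1): for each constraint row a, a·d ≤ 0 —
  (2)(0) + (-2)(1) = -2 ≤ 0
  (3)(0) + (-1)(1) = -1 ≤ 0
  (0)(0) + (-3)(1) = -3 ≤ 0
and d ≥ 0, so (0, 3) + t·d stays feasible for every t ≥ 0. Along this ray z = 8a + b changes by 1 per unit t, so z → +∞.

Unbounded: there is a feasible ray along which z → +∞.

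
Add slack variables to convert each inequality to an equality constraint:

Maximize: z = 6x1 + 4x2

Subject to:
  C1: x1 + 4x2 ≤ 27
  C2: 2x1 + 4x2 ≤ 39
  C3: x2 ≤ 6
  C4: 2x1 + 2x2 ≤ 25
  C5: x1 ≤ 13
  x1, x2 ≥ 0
max z = 6x1 + 4x2

s.t.
  x1 + 4x2 + s1 = 27
  2x1 + 4x2 + s2 = 39
  x2 + s3 = 6
  2x1 + 2x2 + s4 = 25
  x1 + s5 = 13
  x1, x2, s1, s2, s3, s4, s5 ≥ 0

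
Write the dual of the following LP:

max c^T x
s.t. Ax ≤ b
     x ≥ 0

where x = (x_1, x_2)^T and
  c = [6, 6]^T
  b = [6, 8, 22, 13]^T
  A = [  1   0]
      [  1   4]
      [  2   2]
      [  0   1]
Minimize: z = 6y1 + 8y2 + 22y3 + 13y4

Subject to:
  C1: -y1 - y2 - 2y3 ≤ -6
  C2: -4y2 - 2y3 - y4 ≤ -6
  y1, y2, y3, y4 ≥ 0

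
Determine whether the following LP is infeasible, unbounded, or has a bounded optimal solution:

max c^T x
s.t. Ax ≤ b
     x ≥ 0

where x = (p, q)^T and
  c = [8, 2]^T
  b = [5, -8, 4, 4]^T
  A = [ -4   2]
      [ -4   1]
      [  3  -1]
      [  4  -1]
One constraint requires 4p - q ≤ 4, while the constraint -4p + q ≤ -8 is equivalent to 4p - q ≥ 8. Together they would need 8 ≤ 4p - q ≤ 4, which is impossible since 8 > 4. No point satisfies all constraints.

The feasible region is empty; the LP is infeasible.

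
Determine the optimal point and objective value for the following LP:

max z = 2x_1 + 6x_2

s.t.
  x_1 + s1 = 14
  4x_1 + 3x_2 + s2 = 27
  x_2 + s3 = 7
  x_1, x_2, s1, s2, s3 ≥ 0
Each vertex is the intersection of two constraint boundaries that also satisfies all remaining constraints:
  x_1 = 0 and x_2 = 0 → (0, 0)
  4x_1 + 3x_2 = 27 and x_2 = 0 → (6.75, 0)
  4x_1 + 3x_2 = 27 and x_2 = 7 → (1.5, 7)
  x_2 = 7 and x_1 = 0 → (0, 7)

Evaluating z = 2x_1 + 6x_2 at each vertex:
  (0, 0): z = 0
  (6.75, 0): z = 13.5
  (1.5, 7): z = 45
  (0, 7): z = 42

The maximum is at (1.5, 7) with z = 45.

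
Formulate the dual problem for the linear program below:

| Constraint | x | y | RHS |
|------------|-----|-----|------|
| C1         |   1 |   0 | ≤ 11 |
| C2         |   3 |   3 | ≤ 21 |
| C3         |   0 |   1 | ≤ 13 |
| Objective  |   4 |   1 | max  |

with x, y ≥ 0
Minimize: z = 11y1 + 21y2 + 13y3

Subject to:
  C1: -y1 - 3y2 ≤ -4
  C2: -3y2 - y3 ≤ -1
  y1, y2, y3 ≥ 0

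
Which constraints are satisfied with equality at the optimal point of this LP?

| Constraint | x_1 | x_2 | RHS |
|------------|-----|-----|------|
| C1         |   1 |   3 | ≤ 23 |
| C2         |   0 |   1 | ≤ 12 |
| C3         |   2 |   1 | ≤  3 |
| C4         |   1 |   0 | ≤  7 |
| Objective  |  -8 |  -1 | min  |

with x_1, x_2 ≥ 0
Optimal: x_1 = 1.5, x_2 = 0
Binding: C3, x_2 ≥ 0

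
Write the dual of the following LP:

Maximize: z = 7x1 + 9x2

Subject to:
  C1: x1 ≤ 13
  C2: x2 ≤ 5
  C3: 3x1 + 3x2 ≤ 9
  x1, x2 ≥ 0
Minimize: z = 13y1 + 5y2 + 9y3

Subject to:
  C1: -y1 - 3y3 ≤ -7
  C2: -y2 - 3y3 ≤ -9
  y1, y2, y3 ≥ 0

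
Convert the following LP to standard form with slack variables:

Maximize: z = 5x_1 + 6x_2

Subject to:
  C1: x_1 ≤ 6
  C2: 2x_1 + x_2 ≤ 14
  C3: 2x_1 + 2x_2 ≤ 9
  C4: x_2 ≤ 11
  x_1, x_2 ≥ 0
max z = 5x_1 + 6x_2

s.t.
  x_1 + s1 = 6
  2x_1 + x_2 + s2 = 14
  2x_1 + 2x_2 + s3 = 9
  x_2 + s4 = 11
  x_1, x_2, s1, s2, s3, s4 ≥ 0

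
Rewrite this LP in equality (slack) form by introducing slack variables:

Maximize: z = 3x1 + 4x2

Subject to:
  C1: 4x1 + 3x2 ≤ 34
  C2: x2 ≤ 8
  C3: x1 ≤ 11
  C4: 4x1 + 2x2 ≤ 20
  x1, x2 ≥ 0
max z = 3x1 + 4x2

s.t.
  4x1 + 3x2 + s1 = 34
  x2 + s2 = 8
  x1 + s3 = 11
  4x1 + 2x2 + s4 = 20
  x1, x2, s1, s2, s3, s4 ≥ 0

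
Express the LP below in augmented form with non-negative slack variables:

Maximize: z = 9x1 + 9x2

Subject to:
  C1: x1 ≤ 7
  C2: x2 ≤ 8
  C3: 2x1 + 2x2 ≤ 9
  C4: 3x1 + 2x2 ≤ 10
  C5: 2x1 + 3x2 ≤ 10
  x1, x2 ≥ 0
max z = 9x1 + 9x2

s.t.
  x1 + s1 = 7
  x2 + s2 = 8
  2x1 + 2x2 + s3 = 9
  3x1 + 2x2 + s4 = 10
  2x1 + 3x2 + s5 = 10
  x1, x2, s1, s2, s3, s4, s5 ≥ 0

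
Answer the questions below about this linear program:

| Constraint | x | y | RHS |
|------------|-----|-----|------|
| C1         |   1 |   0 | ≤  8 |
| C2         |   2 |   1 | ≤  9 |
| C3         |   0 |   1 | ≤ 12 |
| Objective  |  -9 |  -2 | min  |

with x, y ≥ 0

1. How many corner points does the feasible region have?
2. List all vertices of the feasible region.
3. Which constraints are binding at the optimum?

1. 3
2. (0, 0), (4.5, 0), (0, 9)
3. C2, y ≥ 0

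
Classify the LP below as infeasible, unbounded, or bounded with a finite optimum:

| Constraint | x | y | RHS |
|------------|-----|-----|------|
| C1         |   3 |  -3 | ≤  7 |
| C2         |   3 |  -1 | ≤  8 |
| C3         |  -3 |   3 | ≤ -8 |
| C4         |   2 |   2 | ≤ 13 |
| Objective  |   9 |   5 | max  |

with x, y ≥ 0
C1 requires 3x - 3y ≤ 7, while C3 (-3x + 3y ≤ -8) is equivalent to 3x - 3y ≥ 8. Together they would need 8 ≤ 3x - 3y ≤ 7, which is impossible since 8 > 7. No point satisfies all constraints.

Infeasible: no point satisfies all constraints simultaneously.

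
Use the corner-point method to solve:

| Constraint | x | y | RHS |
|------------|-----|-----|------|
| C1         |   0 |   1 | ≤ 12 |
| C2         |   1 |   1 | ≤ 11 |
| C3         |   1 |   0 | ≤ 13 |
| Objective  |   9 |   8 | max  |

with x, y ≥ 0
Each vertex is the intersection of two constraint boundaries that also satisfies all remaining constraints:
  x = 0 and y = 0 → (0, 0)
  x + y = 11 and y = 0 → (11, 0)
  x + y = 11 and x = 0 → (0, 11)

Evaluating z = 9x + 8y at each vertex:
  (0, 0): z = 0
  (11, 0): z = 99
  (0, 11): z = 88

The maximum is at (11, 0) with z = 99.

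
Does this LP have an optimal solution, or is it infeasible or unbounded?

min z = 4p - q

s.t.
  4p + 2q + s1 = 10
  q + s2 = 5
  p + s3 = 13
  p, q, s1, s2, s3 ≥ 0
The point (0, 5) satisfies every constraint, so the LP is feasible; the constraints give p ≤ 13 and q ≤ 5, which with p, q ≥ 0 keep the feasible region inside a bounded box. A feasible, bounded LP attains a finite optimum at a vertex.

Evaluating z = 4p - q at each vertex:
  (0, 0): z = 0
  (2.5, 0): z = 10
  (0, 5): z = -5

The LP has an optimal solution: (0, 5) with z = -5.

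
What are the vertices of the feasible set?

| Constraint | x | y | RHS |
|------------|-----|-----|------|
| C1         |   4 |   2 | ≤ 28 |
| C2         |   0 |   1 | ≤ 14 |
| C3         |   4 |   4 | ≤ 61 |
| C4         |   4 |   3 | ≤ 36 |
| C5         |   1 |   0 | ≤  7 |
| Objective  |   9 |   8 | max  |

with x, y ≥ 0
Each vertex is the intersection of two constraint boundaries that also satisfies all remaining constraints:
  x = 0 and y = 0 → (0, 0)
  4x + 2y = 28 and x = 7 → (7, 0)
  4x + 2y = 28 and 4x + 3y = 36 → (3, 8)
  4x + 3y = 36 and x = 0 → (0, 12)

Vertices: (0, 0), (7, 0), (3, 8), (0, 12)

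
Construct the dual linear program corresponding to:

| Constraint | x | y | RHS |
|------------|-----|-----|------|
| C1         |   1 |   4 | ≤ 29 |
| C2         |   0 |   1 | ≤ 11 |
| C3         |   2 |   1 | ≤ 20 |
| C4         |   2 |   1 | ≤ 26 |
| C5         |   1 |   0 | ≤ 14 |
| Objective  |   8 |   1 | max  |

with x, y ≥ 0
Minimize: z = 29y1 + 11y2 + 20y3 + 26y4 + 14y5

Subject to:
  C1: -y1 - 2y3 - 2y4 - y5 ≤ -8
  C2: -4y1 - y2 - y3 - y4 ≤ -1
  y1, y2, y3, y4, y5 ≥ 0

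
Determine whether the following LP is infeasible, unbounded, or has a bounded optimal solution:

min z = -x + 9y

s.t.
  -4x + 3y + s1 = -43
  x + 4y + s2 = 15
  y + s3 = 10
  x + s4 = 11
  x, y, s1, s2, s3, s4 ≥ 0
The point (11, 0) satisfies every constraint, so the LP is feasible; the constraints give x ≤ 11 and y ≤ 10, which with x, y ≥ 0 keep the feasible region inside a bounded box. A feasible, bounded LP attains a finite optimum at a vertex.

Evaluating z = -x + 9y at each vertex:
  (10.75, 0): z = -10.75
  (11, 0): z = -11
  (11, 0.3333): z = -8

The LP has an optimal solution: (11, 0) with z = -11.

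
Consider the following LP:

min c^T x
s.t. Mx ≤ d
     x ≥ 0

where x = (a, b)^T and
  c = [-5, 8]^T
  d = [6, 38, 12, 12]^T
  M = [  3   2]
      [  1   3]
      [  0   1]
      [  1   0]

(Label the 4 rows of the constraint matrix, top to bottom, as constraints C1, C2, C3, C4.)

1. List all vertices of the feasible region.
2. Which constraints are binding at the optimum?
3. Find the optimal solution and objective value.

1. (0, 0), (2, 0), (0, 3)
2. C1, b ≥ 0
3. a = 2, b = 0, z = -10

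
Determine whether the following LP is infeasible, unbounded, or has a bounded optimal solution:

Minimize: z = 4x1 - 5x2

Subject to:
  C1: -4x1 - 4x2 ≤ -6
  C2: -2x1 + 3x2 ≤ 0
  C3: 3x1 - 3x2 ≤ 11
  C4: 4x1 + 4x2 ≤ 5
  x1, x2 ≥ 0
C4 requires 4x1 + 4x2 ≤ 5, while C1 (-4x1 - 4x2 ≤ -6) is equivalent to 4x1 + 4x2 ≥ 6. Together they would need 6 ≤ 4x1 + 4x2 ≤ 5, which is impossible since 6 > 5. No point satisfies all constraints.

The feasible region is empty; the LP is infeasible.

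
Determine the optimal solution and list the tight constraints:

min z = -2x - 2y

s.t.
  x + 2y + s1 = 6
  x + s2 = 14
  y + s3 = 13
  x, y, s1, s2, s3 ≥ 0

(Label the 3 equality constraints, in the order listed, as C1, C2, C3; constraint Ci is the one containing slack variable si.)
Optimal: x = 6, y = 0
Binding: C1, y ≥ 0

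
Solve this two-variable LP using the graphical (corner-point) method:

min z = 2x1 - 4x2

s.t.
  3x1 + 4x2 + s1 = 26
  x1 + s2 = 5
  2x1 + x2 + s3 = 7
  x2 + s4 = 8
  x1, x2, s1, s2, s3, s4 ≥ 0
x1 = 0, x2 = 6.5, z = -26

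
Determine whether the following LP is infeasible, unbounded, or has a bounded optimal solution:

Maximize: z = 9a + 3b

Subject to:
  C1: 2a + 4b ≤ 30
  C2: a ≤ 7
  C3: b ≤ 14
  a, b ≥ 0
The point (7, 4) satisfies every constraint, so the LP is feasible; the constraints give a ≤ 7 and b ≤ 14, which with a, b ≥ 0 keep the feasible region inside a bounded box. A feasible, bounded LP attains a finite optimum at a vertex.

Bounded optimum: z* = 75 at (7, 4).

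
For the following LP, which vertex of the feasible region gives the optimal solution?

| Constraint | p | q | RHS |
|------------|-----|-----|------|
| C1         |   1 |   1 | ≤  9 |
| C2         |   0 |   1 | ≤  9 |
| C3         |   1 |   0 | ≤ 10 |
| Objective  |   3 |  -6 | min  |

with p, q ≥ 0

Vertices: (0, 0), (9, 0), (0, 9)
(0, 9) with z = -54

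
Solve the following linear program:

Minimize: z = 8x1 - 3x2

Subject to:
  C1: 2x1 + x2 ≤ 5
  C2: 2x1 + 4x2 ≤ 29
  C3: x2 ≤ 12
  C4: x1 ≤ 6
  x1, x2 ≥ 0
Each vertex is the intersection of two constraint boundaries that also satisfies all remaining constraints:
  x1 = 0 and x2 = 0 → (0, 0)
  2x1 + x2 = 5 and x2 = 0 → (2.5, 0)
  2x1 + x2 = 5 and x1 = 0 → (0, 5)

Evaluating z = 8x1 - 3x2 at each vertex:
  (0, 0): z = 0
  (2.5, 0): z = 20
  (0, 5): z = -15

The minimum is at (0, 5) with z = -15.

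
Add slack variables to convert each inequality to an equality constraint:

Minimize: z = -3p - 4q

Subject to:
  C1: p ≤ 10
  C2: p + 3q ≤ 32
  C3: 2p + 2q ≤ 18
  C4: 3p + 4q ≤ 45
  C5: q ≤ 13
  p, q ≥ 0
min z = -3p - 4q

s.t.
  p + s1 = 10
  p + 3q + s2 = 32
  2p + 2q + s3 = 18
  3p + 4q + s4 = 45
  q + s5 = 13
  p, q, s1, s2, s3, s4, s5 ≥ 0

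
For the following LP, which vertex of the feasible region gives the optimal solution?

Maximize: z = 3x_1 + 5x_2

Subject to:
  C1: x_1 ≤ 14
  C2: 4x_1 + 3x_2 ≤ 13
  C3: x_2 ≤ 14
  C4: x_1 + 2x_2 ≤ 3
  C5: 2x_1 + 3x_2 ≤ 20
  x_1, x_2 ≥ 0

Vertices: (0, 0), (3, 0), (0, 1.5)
Evaluating z = 3x_1 + 5x_2 at each vertex:
  (0, 0): z = 0
  (3, 0): z = 9
  (0, 1.5): z = 7.5

The largest value is z = 9, attained at (3, 0).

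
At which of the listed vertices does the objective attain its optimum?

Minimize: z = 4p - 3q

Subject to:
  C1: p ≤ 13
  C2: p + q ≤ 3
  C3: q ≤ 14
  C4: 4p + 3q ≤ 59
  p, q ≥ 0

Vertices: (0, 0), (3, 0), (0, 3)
Evaluating z = 4p - 3q at each vertex:
  (0, 0): z = 0
  (3, 0): z = 12
  (0, 3): z = -9

The smallest value is z = -9, attained at (0, 3).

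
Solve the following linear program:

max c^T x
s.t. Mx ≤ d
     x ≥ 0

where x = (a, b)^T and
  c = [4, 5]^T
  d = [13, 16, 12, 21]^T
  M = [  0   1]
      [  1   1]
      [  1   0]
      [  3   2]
Each vertex is the intersection of two constraint boundaries that also satisfies all remaining constraints:
  a = 0 and b = 0 → (0, 0)
  3a + 2b = 21 and b = 0 → (7, 0)
  3a + 2b = 21 and a = 0 → (0, 10.5)

Evaluating z = 4a + 5b at each vertex:
  (0, 0): z = 0
  (7, 0): z = 28
  (0, 10.5): z = 52.5

The maximum is at (0, 10.5) with z = 52.5.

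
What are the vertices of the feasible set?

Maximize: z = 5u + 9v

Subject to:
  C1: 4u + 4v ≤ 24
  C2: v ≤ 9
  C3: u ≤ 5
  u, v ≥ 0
Each vertex is the intersection of two constraint boundaries that also satisfies all remaining constraints:
  u = 0 and v = 0 → (0, 0)
  u = 5 and v = 0 → (5, 0)
  4u + 4v = 24 and u = 5 → (5, 1)
  4u + 4v = 24 and u = 0 → (0, 6)

Vertices: (0, 0), (5, 0), (5, 1), (0, 6)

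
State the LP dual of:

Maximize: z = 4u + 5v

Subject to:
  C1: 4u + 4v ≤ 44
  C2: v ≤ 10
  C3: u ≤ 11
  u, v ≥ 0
Minimize: z = 44y1 + 10y2 + 11y3

Subject to:
  C1: -4y1 - y3 ≤ -4
  C2: -4y1 - y2 ≤ -5
  y1, y2, y3 ≥ 0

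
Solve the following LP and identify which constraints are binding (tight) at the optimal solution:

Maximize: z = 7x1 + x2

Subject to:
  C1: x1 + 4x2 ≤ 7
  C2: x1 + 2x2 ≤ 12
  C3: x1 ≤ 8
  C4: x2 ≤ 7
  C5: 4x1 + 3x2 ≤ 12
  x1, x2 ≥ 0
Optimal: x1 = 3, x2 = 0
Binding: C5, x2 ≥ 0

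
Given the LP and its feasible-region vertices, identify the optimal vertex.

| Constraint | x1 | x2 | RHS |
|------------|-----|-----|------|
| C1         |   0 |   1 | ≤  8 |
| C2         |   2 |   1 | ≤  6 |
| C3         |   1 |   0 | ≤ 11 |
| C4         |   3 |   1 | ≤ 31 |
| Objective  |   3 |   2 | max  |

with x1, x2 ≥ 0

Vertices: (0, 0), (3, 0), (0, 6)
(0, 6) with z = 12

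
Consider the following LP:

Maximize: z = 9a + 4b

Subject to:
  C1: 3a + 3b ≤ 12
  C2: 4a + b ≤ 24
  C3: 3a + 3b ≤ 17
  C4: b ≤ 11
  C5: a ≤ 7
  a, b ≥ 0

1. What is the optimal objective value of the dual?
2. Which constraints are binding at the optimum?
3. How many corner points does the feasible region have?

1. 36 (by strong duality, equal to the primal optimum)
2. C1, b ≥ 0
3. 3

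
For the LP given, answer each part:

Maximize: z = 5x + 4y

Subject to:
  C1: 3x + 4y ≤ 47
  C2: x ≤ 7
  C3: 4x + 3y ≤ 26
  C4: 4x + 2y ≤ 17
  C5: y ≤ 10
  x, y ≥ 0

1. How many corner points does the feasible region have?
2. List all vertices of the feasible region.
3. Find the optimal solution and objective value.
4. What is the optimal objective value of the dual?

1. 3
2. (0, 0), (4.25, 0), (0, 8.5)
3. x = 0, y = 8.5, z = 34
4. 34 (by strong duality, equal to the primal optimum)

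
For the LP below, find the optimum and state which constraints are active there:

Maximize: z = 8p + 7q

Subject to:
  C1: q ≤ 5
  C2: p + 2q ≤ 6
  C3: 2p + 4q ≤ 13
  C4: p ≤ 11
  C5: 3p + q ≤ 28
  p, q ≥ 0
Optimal: p = 6, q = 0
Slack at optimum:
  C1: slack = 5
  C2: slack = 0 (binding)
  C3: slack = 1
  C4: slack = 5
  C5: slack = 10
  p ≥ 0: p = 6
  q ≥ 0: q = 0 (binding)
Binding constraints: C2, q ≥ 0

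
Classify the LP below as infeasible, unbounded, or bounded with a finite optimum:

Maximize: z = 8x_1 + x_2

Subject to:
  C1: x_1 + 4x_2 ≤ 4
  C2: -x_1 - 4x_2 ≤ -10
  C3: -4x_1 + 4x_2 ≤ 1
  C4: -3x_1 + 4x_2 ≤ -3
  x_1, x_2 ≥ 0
C1 requires x_1 + 4x_2 ≤ 4, while C2 (-x_1 - 4x_2 ≤ -10) is equivalent to x_1 + 4x_2 ≥ 10. Together they would need 10 ≤ x_1 + 4x_2 ≤ 4, which is impossible since 10 > 4. No point satisfies all constraints.

Infeasible: no point satisfies all constraints simultaneously.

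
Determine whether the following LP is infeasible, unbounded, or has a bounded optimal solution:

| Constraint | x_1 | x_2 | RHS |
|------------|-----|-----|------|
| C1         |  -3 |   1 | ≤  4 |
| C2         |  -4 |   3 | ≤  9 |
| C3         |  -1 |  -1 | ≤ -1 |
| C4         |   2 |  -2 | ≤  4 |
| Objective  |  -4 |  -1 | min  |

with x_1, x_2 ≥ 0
Feasible point: (0, 1) satisfies every constraint, so the LP is feasible.
Direction d = (1, 1): for each constraint row a, a·d ≤ 0 —
  (-3)(1) + (1)(1) = -2 ≤ 0
  (-4)(1) + (3)(1) = -1 ≤ 0
  (-1)(1) + (-1)(1) = -2 ≤ 0
  (2)(1) + (-2)(1) = 0 ≤ 0
and d ≥ 0, so (0, 1) + t·d stays feasible for every t ≥ 0. Along this ray z = -4x_1 - x_2 changes by -5 per unit t, so z → −∞.

The LP is unbounded; z can be made arbitrarily small.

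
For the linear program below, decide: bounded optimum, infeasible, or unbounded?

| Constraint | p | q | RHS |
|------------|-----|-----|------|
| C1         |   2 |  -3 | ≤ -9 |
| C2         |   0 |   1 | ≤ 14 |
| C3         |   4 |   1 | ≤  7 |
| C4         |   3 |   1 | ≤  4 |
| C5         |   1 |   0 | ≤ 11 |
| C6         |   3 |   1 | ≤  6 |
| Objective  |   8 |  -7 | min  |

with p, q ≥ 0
The point (0, 4) satisfies every constraint, so the LP is feasible; the constraints give p ≤ 11 and q ≤ 14, which with p, q ≥ 0 keep the feasible region inside a bounded box. A feasible, bounded LP attains a finite optimum at a vertex.

Evaluating z = 8p - 7q at each vertex:
  (0, 3): z = -21
  (0.2727, 3.182): z = -20.09
  (0, 4): z = -28

Feasible with finite optimum z* = -28 at (0, 4).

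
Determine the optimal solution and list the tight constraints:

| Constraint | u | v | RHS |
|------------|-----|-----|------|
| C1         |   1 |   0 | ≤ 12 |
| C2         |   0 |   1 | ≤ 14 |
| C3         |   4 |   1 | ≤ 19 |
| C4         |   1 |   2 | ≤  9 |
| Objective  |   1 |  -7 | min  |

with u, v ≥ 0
Optimal: u = 0, v = 4.5
Slack at optimum:
  C1: slack = 12
  C2: slack = 9.5
  C3: slack = 14.5
  C4: slack = 0 (binding)
  u ≥ 0: u = 0 (binding)
  v ≥ 0: v = 4.5
Binding constraints: C4, u ≥ 0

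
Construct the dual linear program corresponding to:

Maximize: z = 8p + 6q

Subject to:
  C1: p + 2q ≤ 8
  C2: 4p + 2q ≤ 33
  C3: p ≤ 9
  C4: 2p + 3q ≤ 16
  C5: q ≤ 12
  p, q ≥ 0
Minimize: z = 8y1 + 33y2 + 9y3 + 16y4 + 12y5

Subject to:
  C1: -y1 - 4y2 - y3 - 2y4 ≤ -8
  C2: -2y1 - 2y2 - 3y4 - y5 ≤ -6
  y1, y2, y3, y4, y5 ≥ 0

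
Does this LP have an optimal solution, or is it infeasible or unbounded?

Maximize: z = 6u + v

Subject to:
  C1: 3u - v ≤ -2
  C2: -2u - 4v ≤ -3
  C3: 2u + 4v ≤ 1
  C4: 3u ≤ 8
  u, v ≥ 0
C3 requires 2u + 4v ≤ 1, while C2 (-2u - 4v ≤ -3) is equivalent to 2u + 4v ≥ 3. Together they would need 3 ≤ 2u + 4v ≤ 1, which is impossible since 3 > 1. No point satisfies all constraints.

The feasible region is empty; the LP is infeasible.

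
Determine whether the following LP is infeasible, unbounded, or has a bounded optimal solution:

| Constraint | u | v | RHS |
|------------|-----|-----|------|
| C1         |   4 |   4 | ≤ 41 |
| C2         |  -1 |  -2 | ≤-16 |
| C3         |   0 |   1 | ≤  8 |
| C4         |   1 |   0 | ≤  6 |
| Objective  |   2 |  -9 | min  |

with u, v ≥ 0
The point (0, 8) satisfies every constraint, so the LP is feasible; the constraints give u ≤ 6 and v ≤ 8, which with u, v ≥ 0 keep the feasible region inside a bounded box. A feasible, bounded LP attains a finite optimum at a vertex.

Evaluating z = 2u - 9v at each vertex:
  (4.5, 5.75): z = -42.75
  (2.25, 8): z = -67.5
  (0, 8): z = -72

Feasible with finite optimum z* = -72 at (0, 8).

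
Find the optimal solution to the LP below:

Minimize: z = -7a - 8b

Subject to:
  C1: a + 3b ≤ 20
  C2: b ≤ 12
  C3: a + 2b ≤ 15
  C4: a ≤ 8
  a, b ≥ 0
Each vertex is the intersection of two constraint boundaries that also satisfies all remaining constraints:
  a = 0 and b = 0 → (0, 0)
  a = 8 and b = 0 → (8, 0)
  a + 2b = 15 and a = 8 → (8, 3.5)
  a + 3b = 20 and a + 2b = 15 → (5, 5)
  a + 3b = 20 and a = 0 → (0, 6.667)

Evaluating z = -7a - 8b at each vertex:
  (0, 0): z = 0
  (8, 0): z = -56
  (8, 3.5): z = -84
  (5, 5): z = -75
  (0, 6.667): z = -53.33

The minimum is at (8, 3.5) with z = -84.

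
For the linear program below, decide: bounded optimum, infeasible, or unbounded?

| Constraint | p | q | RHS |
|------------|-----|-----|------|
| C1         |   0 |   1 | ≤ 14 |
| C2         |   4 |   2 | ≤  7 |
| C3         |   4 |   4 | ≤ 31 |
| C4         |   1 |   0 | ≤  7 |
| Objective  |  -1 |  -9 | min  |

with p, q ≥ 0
The point (0, 3.5) satisfies every constraint, so the LP is feasible; the constraints give p ≤ 7 and q ≤ 14, which with p, q ≥ 0 keep the feasible region inside a bounded box. A feasible, bounded LP attains a finite optimum at a vertex.

The LP has an optimal solution: (0, 3.5) with z = -31.5.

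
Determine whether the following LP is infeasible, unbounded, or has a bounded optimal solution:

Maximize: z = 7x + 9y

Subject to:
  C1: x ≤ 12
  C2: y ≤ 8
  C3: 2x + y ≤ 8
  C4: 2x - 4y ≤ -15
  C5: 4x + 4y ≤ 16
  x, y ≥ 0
The point (0, 4) satisfies every constraint, so the LP is feasible; the constraints give x ≤ 12 and y ≤ 8, which with x, y ≥ 0 keep the feasible region inside a bounded box. A feasible, bounded LP attains a finite optimum at a vertex.

Evaluating z = 7x + 9y at each vertex:
  (0, 3.75): z = 33.75
  (0.1667, 3.833): z = 35.67
  (0, 4): z = 36

The LP has an optimal solution: (0, 4) with z = 36.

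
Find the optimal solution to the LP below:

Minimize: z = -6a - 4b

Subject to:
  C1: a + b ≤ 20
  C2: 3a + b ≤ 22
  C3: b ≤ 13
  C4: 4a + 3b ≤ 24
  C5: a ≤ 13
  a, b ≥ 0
Each vertex is the intersection of two constraint boundaries that also satisfies all remaining constraints:
  a = 0 and b = 0 → (0, 0)
  4a + 3b = 24 and b = 0 → (6, 0)
  4a + 3b = 24 and a = 0 → (0, 8)

Evaluating z = -6a - 4b at each vertex:
  (0, 0): z = 0
  (6, 0): z = -36
  (0, 8): z = -32

The minimum is at (6, 0) with z = -36.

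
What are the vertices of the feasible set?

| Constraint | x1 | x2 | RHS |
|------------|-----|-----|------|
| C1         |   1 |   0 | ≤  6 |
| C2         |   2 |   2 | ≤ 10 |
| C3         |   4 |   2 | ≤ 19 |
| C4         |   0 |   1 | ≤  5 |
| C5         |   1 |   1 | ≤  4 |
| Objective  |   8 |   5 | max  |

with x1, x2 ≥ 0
Each vertex is the intersection of two constraint boundaries that also satisfies all remaining constraints:
  x1 = 0 and x2 = 0 → (0, 0)
  x1 + x2 = 4 and x2 = 0 → (4, 0)
  x1 + x2 = 4 and x1 = 0 → (0, 4)

Vertices: (0, 0), (4, 0), (0, 4)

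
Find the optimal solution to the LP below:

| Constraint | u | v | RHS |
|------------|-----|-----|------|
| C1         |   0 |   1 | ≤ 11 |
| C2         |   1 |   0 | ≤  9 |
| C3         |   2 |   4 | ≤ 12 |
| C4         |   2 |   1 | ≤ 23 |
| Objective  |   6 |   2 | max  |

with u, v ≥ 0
u = 6, v = 0, z = 36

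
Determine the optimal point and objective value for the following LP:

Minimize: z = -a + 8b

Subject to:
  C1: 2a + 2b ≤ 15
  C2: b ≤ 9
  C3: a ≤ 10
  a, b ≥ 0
Each vertex is the intersection of two constraint boundaries that also satisfies all remaining constraints:
  a = 0 and b = 0 → (0, 0)
  2a + 2b = 15 and b = 0 → (7.5, 0)
  2a + 2b = 15 and a = 0 → (0, 7.5)

Evaluating z = -a + 8b at each vertex:
  (0, 0): z = 0
  (7.5, 0): z = -7.5
  (0, 7.5): z = 60

The minimum is at (7.5, 0) with z = -7.5.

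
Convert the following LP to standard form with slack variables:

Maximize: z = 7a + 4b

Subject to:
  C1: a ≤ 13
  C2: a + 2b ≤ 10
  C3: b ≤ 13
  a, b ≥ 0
max z = 7a + 4b

s.t.
  a + s1 = 13
  a + 2b + s2 = 10
  b + s3 = 13
  a, b, s1, s2, s3 ≥ 0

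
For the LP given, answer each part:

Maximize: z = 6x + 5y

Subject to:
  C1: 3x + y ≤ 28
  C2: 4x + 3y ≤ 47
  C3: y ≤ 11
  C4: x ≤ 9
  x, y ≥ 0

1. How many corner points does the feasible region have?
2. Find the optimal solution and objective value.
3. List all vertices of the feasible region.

1. 6
2. x = 3.5, y = 11, z = 76
3. (0, 0), (9, 0), (9, 1), (7.4, 5.8), (3.5, 11), (0, 11)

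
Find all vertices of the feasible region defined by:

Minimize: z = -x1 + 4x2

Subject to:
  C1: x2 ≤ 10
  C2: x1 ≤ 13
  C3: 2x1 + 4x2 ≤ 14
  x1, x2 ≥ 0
Each vertex is the intersection of two constraint boundaries that also satisfies all remaining constraints:
  x1 = 0 and x2 = 0 → (0, 0)
  2x1 + 4x2 = 14 and x2 = 0 → (7, 0)
  2x1 + 4x2 = 14 and x1 = 0 → (0, 3.5)

Vertices: (0, 0), (7, 0), (0, 3.5)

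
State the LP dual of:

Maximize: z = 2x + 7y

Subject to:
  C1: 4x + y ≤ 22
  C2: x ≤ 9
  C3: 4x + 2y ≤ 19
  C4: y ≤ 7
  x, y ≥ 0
Minimize: z = 22y1 + 9y2 + 19y3 + 7y4

Subject to:
  C1: -4y1 - y2 - 4y3 ≤ -2
  C2: -y1 - 2y3 - y4 ≤ -7
  y1, y2, y3, y4 ≥ 0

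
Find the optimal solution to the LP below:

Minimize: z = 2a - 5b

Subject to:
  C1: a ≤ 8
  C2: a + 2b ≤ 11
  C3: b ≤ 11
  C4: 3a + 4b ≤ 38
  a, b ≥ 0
Each vertex is the intersection of two constraint boundaries that also satisfies all remaining constraints:
  a = 0 and b = 0 → (0, 0)
  a = 8 and b = 0 → (8, 0)
  a = 8 and a + 2b = 11 → (8, 1.5)
  a + 2b = 11 and a = 0 → (0, 5.5)

Evaluating z = 2a - 5b at each vertex:
  (0, 0): z = 0
  (8, 0): z = 16
  (8, 1.5): z = 8.5
  (0, 5.5): z = -27.5

The minimum is at (0, 5.5) with z = -27.5.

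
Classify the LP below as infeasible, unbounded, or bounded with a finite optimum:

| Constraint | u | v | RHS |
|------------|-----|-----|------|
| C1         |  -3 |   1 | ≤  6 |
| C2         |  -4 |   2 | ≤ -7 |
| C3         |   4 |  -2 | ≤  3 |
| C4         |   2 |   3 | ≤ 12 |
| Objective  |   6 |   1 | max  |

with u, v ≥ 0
C3 requires 4u - 2v ≤ 3, while C2 (-4u + 2v ≤ -7) is equivalent to 4u - 2v ≥ 7. Together they would need 7 ≤ 4u - 2v ≤ 3, which is impossible since 7 > 3. No point satisfies all constraints.

Infeasible: no point satisfies all constraints simultaneously.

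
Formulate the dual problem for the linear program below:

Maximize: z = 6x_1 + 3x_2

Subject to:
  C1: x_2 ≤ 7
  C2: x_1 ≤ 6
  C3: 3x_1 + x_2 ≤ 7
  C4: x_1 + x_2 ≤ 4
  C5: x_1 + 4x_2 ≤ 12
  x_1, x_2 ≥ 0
Minimize: z = 7y1 + 6y2 + 7y3 + 4y4 + 12y5

Subject to:
  C1: -y2 - 3y3 - y4 - y5 ≤ -6
  C2: -y1 - y3 - y4 - 4y5 ≤ -3
  y1, y2, y3, y4, y5 ≥ 0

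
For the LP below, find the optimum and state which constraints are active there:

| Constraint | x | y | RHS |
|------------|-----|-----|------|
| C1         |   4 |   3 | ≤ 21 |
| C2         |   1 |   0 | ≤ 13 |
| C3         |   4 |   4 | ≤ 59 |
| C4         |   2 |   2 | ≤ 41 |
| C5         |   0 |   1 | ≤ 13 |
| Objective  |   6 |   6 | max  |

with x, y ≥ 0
Optimal: x = 0, y = 7
Binding: C1, x ≥ 0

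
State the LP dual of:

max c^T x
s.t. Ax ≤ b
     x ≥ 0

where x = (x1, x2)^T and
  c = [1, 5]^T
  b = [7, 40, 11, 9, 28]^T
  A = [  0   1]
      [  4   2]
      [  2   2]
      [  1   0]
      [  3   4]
Minimize: z = 7y1 + 40y2 + 11y3 + 9y4 + 28y5

Subject to:
  C1: -4y2 - 2y3 - y4 - 3y5 ≤ -1
  C2: -y1 - 2y2 - 2y3 - 4y5 ≤ -5
  y1, y2, y3, y4, y5 ≥ 0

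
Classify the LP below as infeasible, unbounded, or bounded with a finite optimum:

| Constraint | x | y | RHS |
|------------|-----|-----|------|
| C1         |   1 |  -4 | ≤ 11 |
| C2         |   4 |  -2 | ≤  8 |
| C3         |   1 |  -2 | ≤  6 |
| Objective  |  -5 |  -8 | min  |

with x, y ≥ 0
Feasible point: (0, 0) satisfies every constraint, so the LP is feasible.
Direction d = (0, 1): for each constraint row a, a·d ≤ 0 —
  (1)(0) + (-4)(1) = -4 ≤ 0
  (4)(0) + (-2)(1) = -2 ≤ 0
  (1)(0) + (-2)(1) = -2 ≤ 0
and d ≥ 0, so (0, 0) + t·d stays feasible for every t ≥ 0. Along this ray z = -5x - 8y changes by -8 per unit t, so z → −∞.

The LP is unbounded; z can be made arbitrarily small.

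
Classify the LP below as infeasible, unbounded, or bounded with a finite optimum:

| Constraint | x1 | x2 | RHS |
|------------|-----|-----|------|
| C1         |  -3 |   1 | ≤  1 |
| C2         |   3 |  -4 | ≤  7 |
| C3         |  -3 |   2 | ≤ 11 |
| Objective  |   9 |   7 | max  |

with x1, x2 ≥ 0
Feasible point: (0, 0) satisfies every constraint, so the LP is feasible.
Direction d = (1, 1): for each constraint row a, a·d ≤ 0 —
  (-3)(1) + (1)(1) = -2 ≤ 0
  (3)(1) + (-4)(1) = -1 ≤ 0
  (-3)(1) + (2)(1) = -1 ≤ 0
and d ≥ 0, so (0, 0) + t·d stays feasible for every t ≥ 0. Along this ray z = 9x1 + 7x2 changes by 16 per unit t, so z → +∞.

Unbounded — the objective can increase without bound over the feasible region.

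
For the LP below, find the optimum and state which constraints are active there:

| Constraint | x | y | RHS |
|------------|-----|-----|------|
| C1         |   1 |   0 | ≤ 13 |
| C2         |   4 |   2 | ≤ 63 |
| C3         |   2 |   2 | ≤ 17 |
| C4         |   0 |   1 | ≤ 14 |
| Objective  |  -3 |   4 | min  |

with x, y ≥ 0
Optimal: x = 8.5, y = 0
Slack at optimum:
  C1: slack = 4.5
  C2: slack = 29
  C3: slack = 0 (binding)
  C4: slack = 14
  x ≥ 0: x = 8.5
  y ≥ 0: y = 0 (binding)
Binding constraints: C3, y ≥ 0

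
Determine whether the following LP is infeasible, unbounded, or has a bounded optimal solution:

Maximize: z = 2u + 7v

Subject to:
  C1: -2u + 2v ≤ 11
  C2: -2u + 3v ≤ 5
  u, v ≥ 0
Feasible point: (0, 0) satisfies every constraint, so the LP is feasible.
Direction d = (1, 0): for each constraint row a, a·d ≤ 0 —
  (-2)(1) + (2)(0) = -2 ≤ 0
  (-2)(1) + (3)(0) = -2 ≤ 0
and d ≥ 0, so (0, 0) + t·d stays feasible for every t ≥ 0. Along this ray z = 2u + 7v changes by 2 per unit t, so z → +∞.

Unbounded: there is a feasible ray along which z → +∞.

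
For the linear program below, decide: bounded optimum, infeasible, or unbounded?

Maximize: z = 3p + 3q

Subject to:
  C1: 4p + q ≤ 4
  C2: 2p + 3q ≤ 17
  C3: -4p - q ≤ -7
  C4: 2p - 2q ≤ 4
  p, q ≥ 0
C1 requires 4p + q ≤ 4, while C3 (-4p - q ≤ -7) is equivalent to 4p + q ≥ 7. Together they would need 7 ≤ 4p + q ≤ 4, which is impossible since 7 > 4. No point satisfies all constraints.

Infeasible — the constraint set is empty.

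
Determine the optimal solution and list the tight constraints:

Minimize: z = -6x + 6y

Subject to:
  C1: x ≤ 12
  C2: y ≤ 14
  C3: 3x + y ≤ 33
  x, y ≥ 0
Optimal: x = 11, y = 0
Slack at optimum:
  C1: slack = 1
  C2: slack = 14
  C3: slack = 0 (binding)
  x ≥ 0: x = 11
  y ≥ 0: y = 0 (binding)
Binding constraints: C3, y ≥ 0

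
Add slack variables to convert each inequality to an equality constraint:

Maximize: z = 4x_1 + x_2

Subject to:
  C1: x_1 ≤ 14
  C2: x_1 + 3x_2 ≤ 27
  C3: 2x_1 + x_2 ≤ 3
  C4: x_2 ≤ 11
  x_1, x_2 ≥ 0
max z = 4x_1 + x_2

s.t.
  x_1 + s1 = 14
  x_1 + 3x_2 + s2 = 27
  2x_1 + x_2 + s3 = 3
  x_2 + s4 = 11
  x_1, x_2, s1, s2, s3, s4 ≥ 0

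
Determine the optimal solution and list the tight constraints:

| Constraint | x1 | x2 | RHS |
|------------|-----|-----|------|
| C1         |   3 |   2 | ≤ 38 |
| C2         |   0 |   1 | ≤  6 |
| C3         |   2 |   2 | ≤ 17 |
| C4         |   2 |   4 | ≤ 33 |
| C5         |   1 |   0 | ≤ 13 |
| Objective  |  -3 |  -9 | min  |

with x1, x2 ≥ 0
Optimal: x1 = 2.5, x2 = 6
Slack at optimum:
  C1: slack = 18.5
  C2: slack = 0 (binding)
  C3: slack = 0 (binding)
  C4: slack = 4
  C5: slack = 10.5
  x1 ≥ 0: x1 = 2.5
  x2 ≥ 0: x2 = 6
Binding constraints: C2, C3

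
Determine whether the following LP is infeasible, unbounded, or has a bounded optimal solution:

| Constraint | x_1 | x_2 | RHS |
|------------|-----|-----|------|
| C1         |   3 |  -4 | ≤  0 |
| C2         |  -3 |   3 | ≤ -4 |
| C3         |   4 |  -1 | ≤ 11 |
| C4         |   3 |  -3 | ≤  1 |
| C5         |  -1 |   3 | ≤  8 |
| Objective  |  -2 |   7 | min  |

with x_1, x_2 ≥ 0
C4 requires 3x_1 - 3x_2 ≤ 1, while C2 (-3x_1 + 3x_2 ≤ -4) is equivalent to 3x_1 - 3x_2 ≥ 4. Together they would need 4 ≤ 3x_1 - 3x_2 ≤ 1, which is impossible since 4 > 1. No point satisfies all constraints.

Infeasible — the constraint set is empty.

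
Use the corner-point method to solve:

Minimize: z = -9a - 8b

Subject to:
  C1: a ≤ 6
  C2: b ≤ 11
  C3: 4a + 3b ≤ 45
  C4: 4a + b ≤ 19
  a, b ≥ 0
a = 2, b = 11, z = -106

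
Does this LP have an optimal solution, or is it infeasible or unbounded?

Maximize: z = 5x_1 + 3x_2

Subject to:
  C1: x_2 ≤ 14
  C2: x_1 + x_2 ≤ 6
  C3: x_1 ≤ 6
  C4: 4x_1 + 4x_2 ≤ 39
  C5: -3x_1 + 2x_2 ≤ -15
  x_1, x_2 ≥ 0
The point (6, 0) satisfies every constraint, so the LP is feasible; the constraints give x_1 ≤ 6 and x_2 ≤ 14, which with x_1, x_2 ≥ 0 keep the feasible region inside a bounded box. A feasible, bounded LP attains a finite optimum at a vertex.

Evaluating z = 5x_1 + 3x_2 at each vertex:
  (5, 0): z = 25
  (6, 0): z = 30
  (5.4, 0.6): z = 28.8

Feasible with finite optimum z* = 30 at (6, 0).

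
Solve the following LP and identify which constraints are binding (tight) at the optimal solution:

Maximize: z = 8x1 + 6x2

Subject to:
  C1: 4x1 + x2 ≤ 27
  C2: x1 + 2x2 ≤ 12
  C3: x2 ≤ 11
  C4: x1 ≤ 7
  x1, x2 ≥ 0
Optimal: x1 = 6, x2 = 3
Slack at optimum:
  C1: slack = 0 (binding)
  C2: slack = 0 (binding)
  C3: slack = 8
  C4: slack = 1
  x1 ≥ 0: x1 = 6
  x2 ≥ 0: x2 = 3
Binding constraints: C1, C2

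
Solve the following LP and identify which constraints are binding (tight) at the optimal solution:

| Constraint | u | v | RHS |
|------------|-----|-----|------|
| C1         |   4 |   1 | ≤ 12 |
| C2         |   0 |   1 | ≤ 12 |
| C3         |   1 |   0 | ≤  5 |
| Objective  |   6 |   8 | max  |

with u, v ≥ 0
Optimal: u = 0, v = 12
Slack at optimum:
  C1: slack = 0 (binding)
  C2: slack = 0 (binding)
  C3: slack = 5
  u ≥ 0: u = 0 (binding)
  v ≥ 0: v = 12
Binding constraints: C1, C2, u ≥ 0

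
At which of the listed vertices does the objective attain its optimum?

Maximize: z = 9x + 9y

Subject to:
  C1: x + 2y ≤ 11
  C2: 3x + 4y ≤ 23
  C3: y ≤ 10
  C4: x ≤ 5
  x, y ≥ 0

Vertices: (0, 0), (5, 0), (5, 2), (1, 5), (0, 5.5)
(5, 2) with z = 63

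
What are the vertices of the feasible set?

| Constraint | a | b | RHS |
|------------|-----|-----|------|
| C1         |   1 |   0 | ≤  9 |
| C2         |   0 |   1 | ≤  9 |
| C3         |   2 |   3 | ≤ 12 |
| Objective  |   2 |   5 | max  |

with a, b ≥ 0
Each vertex is the intersection of two constraint boundaries that also satisfies all remaining constraints:
  a = 0 and b = 0 → (0, 0)
  2a + 3b = 12 and b = 0 → (6, 0)
  2a + 3b = 12 and a = 0 → (0, 4)

Vertices: (0, 0), (6, 0), (0, 4)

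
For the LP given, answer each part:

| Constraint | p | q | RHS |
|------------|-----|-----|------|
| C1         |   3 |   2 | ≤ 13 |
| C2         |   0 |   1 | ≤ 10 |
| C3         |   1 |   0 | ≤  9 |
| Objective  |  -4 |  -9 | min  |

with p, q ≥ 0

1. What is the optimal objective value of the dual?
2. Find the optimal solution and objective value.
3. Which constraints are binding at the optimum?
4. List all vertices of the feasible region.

1. -58.5 (by strong duality, equal to the primal optimum)
2. p = 0, q = 6.5, z = -58.5
3. C1, p ≥ 0
4. (0, 0), (4.333, 0), (0, 6.5)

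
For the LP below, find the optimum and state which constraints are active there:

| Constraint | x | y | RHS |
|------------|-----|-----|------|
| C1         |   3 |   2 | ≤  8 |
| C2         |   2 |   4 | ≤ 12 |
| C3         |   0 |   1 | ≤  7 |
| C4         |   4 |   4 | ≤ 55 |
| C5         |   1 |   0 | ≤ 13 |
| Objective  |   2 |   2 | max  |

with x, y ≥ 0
Optimal: x = 1, y = 2.5
Binding: C1, C2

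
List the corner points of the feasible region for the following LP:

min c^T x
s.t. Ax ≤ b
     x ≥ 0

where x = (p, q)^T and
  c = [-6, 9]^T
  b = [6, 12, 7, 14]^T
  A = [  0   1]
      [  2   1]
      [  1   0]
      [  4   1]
Each vertex is the intersection of two constraint boundaries that also satisfies all remaining constraints:
  p = 0 and q = 0 → (0, 0)
  4p + q = 14 and q = 0 → (3.5, 0)
  q = 6 and 4p + q = 14 → (2, 6)
  q = 6 and p = 0 → (0, 6)

Vertices: (0, 0), (3.5, 0), (2, 6), (0, 6)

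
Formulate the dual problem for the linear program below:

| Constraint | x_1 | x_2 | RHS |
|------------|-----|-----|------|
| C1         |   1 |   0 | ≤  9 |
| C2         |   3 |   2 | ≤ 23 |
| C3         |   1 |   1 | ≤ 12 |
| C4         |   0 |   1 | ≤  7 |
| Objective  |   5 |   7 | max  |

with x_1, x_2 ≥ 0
Minimize: z = 9y1 + 23y2 + 12y3 + 7y4

Subject to:
  C1: -y1 - 3y2 - y3 ≤ -5
  C2: -2y2 - y3 - y4 ≤ -7
  y1, y2, y3, y4 ≥ 0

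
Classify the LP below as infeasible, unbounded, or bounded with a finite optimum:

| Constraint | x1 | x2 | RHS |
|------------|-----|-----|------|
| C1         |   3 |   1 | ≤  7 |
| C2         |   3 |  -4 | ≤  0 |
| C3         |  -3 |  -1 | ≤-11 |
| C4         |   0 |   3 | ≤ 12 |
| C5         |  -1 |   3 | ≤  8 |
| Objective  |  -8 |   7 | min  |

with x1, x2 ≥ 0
C1 requires 3x1 + x2 ≤ 7, while C3 (-3x1 - x2 ≤ -11) is equivalent to 3x1 + x2 ≥ 11. Together they would need 11 ≤ 3x1 + x2 ≤ 7, which is impossible since 11 > 7. No point satisfies all constraints.

The feasible region is empty; the LP is infeasible.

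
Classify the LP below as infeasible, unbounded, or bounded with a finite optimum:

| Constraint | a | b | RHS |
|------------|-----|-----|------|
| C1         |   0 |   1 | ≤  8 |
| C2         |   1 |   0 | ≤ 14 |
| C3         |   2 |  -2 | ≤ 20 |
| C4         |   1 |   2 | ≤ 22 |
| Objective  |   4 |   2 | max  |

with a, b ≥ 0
The point (14, 4) satisfies every constraint, so the LP is feasible; the constraints give a ≤ 14 and b ≤ 8, which with a, b ≥ 0 keep the feasible region inside a bounded box. A feasible, bounded LP attains a finite optimum at a vertex.

Bounded optimum: z* = 64 at (14, 4).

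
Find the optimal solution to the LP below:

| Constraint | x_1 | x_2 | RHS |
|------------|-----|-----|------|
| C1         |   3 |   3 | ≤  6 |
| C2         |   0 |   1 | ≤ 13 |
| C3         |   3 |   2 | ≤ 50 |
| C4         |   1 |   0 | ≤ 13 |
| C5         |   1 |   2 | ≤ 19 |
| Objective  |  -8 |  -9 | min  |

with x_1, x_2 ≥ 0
Each vertex is the intersection of two constraint boundaries that also satisfies all remaining constraints:
  x_1 = 0 and x_2 = 0 → (0, 0)
  3x_1 + 3x_2 = 6 and x_2 = 0 → (2, 0)
  3x_1 + 3x_2 = 6 and x_1 = 0 → (0, 2)

Evaluating z = -8x_1 - 9x_2 at each vertex:
  (0, 0): z = 0
  (2, 0): z = -16
  (0, 2): z = -18

The minimum is at (0, 2) with z = -18.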